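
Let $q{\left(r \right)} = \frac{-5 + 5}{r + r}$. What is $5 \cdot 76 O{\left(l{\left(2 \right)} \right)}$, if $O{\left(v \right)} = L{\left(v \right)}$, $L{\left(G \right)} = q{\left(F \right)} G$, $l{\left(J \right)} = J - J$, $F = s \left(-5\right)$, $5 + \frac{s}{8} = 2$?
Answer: $0$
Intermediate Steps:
$s = -24$ ($s = -40 + 8 \cdot 2 = -40 + 16 = -24$)
$F = 120$ ($F = \left(-24\right) \left(-5\right) = 120$)
$l{\left(J \right)} = 0$
$q{\left(r \right)} = 0$ ($q{\left(r \right)} = \frac{0}{2 r} = 0 \frac{1}{2 r} = 0$)
$L{\left(G \right)} = 0$ ($L{\left(G \right)} = 0 G = 0$)
$O{\left(v \right)} = 0$
$5 \cdot 76 O{\left(l{\left(2 \right)} \right)} = 5 \cdot 76 \cdot 0 = 380 \cdot 0 = 0$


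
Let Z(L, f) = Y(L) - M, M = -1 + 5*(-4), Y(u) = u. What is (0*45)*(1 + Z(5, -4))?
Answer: 0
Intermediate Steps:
M = -21 (M = -1 - 20 = -21)
Z(L, f) = 21 + L (Z(L, f) = L - 1*(-21) = L + 21 = 21 + L)
(0*45)*(1 + Z(5, -4)) = (0*45)*(1 + (21 + 5)) = 0*(1 + 26) = 0*27 = 0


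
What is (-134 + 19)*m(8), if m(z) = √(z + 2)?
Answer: -115*√10 ≈ -363.66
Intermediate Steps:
m(z) = √(2 + z)
(-134 + 19)*m(8) = (-134 + 19)*√(2 + 8) = -115*√10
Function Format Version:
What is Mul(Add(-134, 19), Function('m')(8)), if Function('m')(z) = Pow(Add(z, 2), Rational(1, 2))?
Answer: Mul(-115, Pow(10, Rational(1, 2))) ≈ -363.66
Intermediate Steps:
Function('m')(z) = Pow(Add(2, z), Rational(1, 2))
Mul(Add(-134, 19), Function('m')(8)) = Mul(Add(-134, 19), Pow(Add(2, 8), Rational(1, 2))) = Mul(-115, Pow(10, Rational(1, 2)))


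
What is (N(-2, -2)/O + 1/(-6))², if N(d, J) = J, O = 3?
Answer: 25/36 ≈ 0.69444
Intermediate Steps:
(N(-2, -2)/O + 1/(-6))² = (-2/3 + 1/(-6))² = (-2*⅓ + 1*(-⅙))² = (-⅔ - ⅙)² = (-⅚)² = 25/36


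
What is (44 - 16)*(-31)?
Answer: -868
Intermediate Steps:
(44 - 16)*(-31) = 28*(-31) = -868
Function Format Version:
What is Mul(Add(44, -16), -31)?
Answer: -868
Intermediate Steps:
Mul(Add(44, -16), -31) = Mul(28, -31) = -868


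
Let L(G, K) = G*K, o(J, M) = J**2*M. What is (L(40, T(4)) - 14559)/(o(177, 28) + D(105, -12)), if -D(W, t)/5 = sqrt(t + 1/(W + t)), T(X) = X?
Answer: -1174680729684/71563583071667 - 71995*I*sqrt(103695)/71563583071667 ≈ -0.016414 - 3.2396e-7*I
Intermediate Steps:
o(J, M) = M*J**2
D(W, t) = -5*sqrt(t + 1/(W + t))
(L(40, T(4)) - 14559)/(o(177, 28) + D(105, -12)) = (40*4 - 14559)/(28*177**2 - 5*sqrt(1 - 12*(105 - 12))/sqrt(105 - 12)) = (160 - 14559)/(28*31329 - 5*sqrt(93)*sqrt(1 - 12*93)/93) = -14399/(877212 - 5*sqrt(93)*sqrt(1 - 1116)/93) = -14399/(877212 - 5*I*sqrt(103695)/93)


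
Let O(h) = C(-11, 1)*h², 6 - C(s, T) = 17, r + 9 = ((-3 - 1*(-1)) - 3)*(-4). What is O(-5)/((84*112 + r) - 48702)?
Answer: 275/39283 ≈ 0.0070005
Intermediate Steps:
r = 11 (r = -9 + ((-3 - 1*(-1)) - 3)*(-4) = -9 + ((-3 + 1) - 3)*(-4) = -9 + (-2 - 3)*(-4) = -9 - 5*(-4) = -9 + 20 = 11)
C(s, T) = -11 (C(s, T) = 6 - 1*17 = 6 - 17 = -11)
O(h) = -11*h²
O(-5)/((84*112 + r) - 48702) = (-11*(-5)²)/((84*112 + 11) - 48702) = (-11*25)/((9408 + 11) - 48702) = -275/(9419 - 48702) = -275/(-39283) = -275*(-1/39283) = 275/39283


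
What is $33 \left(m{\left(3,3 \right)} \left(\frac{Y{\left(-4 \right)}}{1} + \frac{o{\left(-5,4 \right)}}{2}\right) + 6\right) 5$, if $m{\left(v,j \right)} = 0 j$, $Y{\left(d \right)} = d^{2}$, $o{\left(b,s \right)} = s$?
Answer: $990$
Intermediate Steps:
$m{\left(v,j \right)} = 0$
$33 \left(m{\left(3,3 \right)} \left(\frac{Y{\left(-4 \right)}}{1} + \frac{o{\left(-5,4 \right)}}{2}\right) + 6\right) 5 = 33 \left(0 \left(\frac{\left(-4\right)^{2}}{1} + \frac{4}{2}\right) + 6\right) 5 = 33 \left(0 \left(16 \cdot 1 + 4 \cdot \frac{1}{2}\right) + 6\right) 5 = 33 \left(0 \left(16 + 2\right) + 6\right) 5 = 33 \left(0 \cdot 18 + 6\right) 5 = 33 \left(0 + 6\right) 5 = 33 \cdot 6 \cdot 5 = 198 \cdot 5 = 990$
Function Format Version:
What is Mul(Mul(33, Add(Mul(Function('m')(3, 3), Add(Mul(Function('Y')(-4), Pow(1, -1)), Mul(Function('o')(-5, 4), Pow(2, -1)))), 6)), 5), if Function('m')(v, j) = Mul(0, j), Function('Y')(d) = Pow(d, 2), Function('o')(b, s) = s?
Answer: 990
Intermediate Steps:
Function('m')(v, j) = 0
Mul(Mul(33, Add(Mul(Function('m')(3, 3), Add(Mul(Function('Y')(-4), Pow(1, -1)), Mul(Function('o')(-5, 4), Pow(2, -1)))), 6)), 5) = Mul(Mul(33, Add(Mul(0, Add(Mul(Pow(-4, 2), Pow(1, -1)), Mul(4, Pow(2, -1)))), 6)), 5) = Mul(Mul(33, Add(Mul(0, Add(Mul(16, 1), Mul(4, Rational(1, 2)))), 6)), 5) = Mul(Mul(33, Add(Mul(0, Add(16, 2)), 6)), 5) = Mul(Mul(33, Add(Mul(0, 18), 6)), 5) = Mul(Mul(33, Add(0, 6)), 5) = Mul(Mul(33, 6), 5) = Mul(198, 5) = 990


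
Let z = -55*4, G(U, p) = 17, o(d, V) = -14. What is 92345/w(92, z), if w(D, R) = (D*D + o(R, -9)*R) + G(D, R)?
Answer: 8395/1051 ≈ 7.9876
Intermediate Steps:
z = -220
w(D, R) = 17 + D**2 - 14*R (w(D, R) = (D*D - 14*R) + 17 = (D**2 - 14*R) + 17 = 17 + D**2 - 14*R)
92345/w(92, z) = 92345/(17 + 92**2 - 14*(-220)) = 92345/(17 + 8464 + 3080) = 92345/11561 = 92345*(1/11561) = 8395/1051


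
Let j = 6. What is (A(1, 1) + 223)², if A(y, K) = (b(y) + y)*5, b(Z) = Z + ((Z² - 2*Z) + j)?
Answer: 66564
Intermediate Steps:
b(Z) = 6 + Z² - Z (b(Z) = Z + ((Z² - 2*Z) + 6) = Z + (6 + Z² - 2*Z) = 6 + Z² - Z)
A(y, K) = 30 + 5*y² (A(y, K) = ((6 + y² - y) + y)*5 = (6 + y²)*5 = 30 + 5*y²)
(A(1, 1) + 223)² = ((30 + 5*1²) + 223)² = ((30 + 5*1) + 223)² = ((30 + 5) + 223)² = (35 + 223)² = 258² = 66564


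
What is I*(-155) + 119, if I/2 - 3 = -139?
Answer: 42279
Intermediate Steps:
I = -272 (I = 6 + 2*(-139) = 6 - 278 = -272)
I*(-155) + 119 = -272*(-155) + 119 = 42160 + 119 = 42279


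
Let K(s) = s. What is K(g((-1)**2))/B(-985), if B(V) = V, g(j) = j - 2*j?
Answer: 1/985 ≈ 0.0010152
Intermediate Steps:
g(j) = -j
K(g((-1)**2))/B(-985) = -1*(-1)**2/(-985) = -1*1*(-1/985) = -1*(-1/985) = 1/985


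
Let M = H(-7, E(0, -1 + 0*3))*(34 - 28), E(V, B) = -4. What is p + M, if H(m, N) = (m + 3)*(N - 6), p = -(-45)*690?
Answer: 31290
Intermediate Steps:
p = 31050 (p = -1*(-31050) = 31050)
H(m, N) = (-6 + N)*(3 + m) (H(m, N) = (3 + m)*(-6 + N) = (-6 + N)*(3 + m))
M = 240 (M = (-18 - 6*(-7) + 3*(-4) - 4*(-7))*(34 - 28) = (-18 + 42 - 12 + 28)*6 = 40*6 = 240)
p + M = 31050 + 240 = 31290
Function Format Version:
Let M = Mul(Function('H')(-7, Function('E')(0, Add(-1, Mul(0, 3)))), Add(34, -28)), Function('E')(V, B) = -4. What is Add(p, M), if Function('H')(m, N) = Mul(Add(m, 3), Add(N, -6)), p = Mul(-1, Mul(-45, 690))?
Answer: 31290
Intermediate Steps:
p = 31050 (p = Mul(-1, -31050) = 31050)
Function('H')(m, N) = Mul(Add(-6, N), Add(3, m)) (Function('H')(m, N) = Mul(Add(3, m), Add(-6, N)) = Mul(Add(-6, N), Add(3, m)))
M = 240 (M = Mul(Add(-18, Mul(-6, -7), Mul(3, -4), Mul(-4, -7)), Add(34, -28)) = Mul(Add(-18, 42, -12, 28), 6) = Mul(40, 6) = 240)
Add(p, M) = Add(31050, 240) = 31290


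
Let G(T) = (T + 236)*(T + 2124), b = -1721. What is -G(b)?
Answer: 598455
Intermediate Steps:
G(T) = (236 + T)*(2124 + T)
-G(b) = -(501264 + (-1721)**2 + 2360*(-1721)) = -(501264 + 2961841 - 4061560) = -1*(-598455) = 598455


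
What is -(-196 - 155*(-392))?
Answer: -60564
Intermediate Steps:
-(-196 - 155*(-392)) = -(-196 + 60760) = -1*60564 = -60564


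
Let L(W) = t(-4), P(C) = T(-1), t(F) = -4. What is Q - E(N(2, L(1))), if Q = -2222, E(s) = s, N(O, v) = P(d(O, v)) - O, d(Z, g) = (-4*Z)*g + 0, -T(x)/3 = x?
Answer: -2223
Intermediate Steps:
T(x) = -3*x
d(Z, g) = -4*Z*g (d(Z, g) = -4*Z*g + 0 = -4*Z*g)
P(C) = 3 (P(C) = -3*(-1) = 3)
L(W) = -4
N(O, v) = 3 - O
Q - E(N(2, L(1))) = -2222 - (3 - 1*2) = -2222 - (3 - 2) = -2222 - 1*1 = -2222 - 1 = -2223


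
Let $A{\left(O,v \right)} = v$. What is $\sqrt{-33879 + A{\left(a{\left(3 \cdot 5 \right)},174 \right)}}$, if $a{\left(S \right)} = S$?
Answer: $3 i \sqrt{3745} \approx 183.59 i$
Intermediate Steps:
$\sqrt{-33879 + A{\left(a{\left(3 \cdot 5 \right)},174 \right)}} = \sqrt{-33879 + 174} = \sqrt{-33705} = 3 i \sqrt{3745}$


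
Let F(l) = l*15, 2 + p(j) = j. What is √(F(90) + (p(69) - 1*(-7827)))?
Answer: 2*√2311 ≈ 96.146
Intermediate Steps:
p(j) = -2 + j
F(l) = 15*l
√(F(90) + (p(69) - 1*(-7827))) = √(15*90 + ((-2 + 69) - 1*(-7827))) = √(1350 + (67 + 7827)) = √(1350 + 7894) = √9244 = 2*√2311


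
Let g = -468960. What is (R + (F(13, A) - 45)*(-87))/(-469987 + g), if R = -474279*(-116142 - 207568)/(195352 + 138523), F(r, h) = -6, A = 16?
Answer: -31002051693/62698185925 ≈ -0.49446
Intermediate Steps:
R = 30705771018/66775 (R = -474279/(333875/(-323710)) = -474279/(333875*(-1/323710)) = -474279/(-66775/64742) = -474279*(-64742/66775) = 30705771018/66775 ≈ 4.5984e+5)
(R + (F(13, A) - 45)*(-87))/(-469987 + g) = (30705771018/66775 + (-6 - 45)*(-87))/(-469987 - 468960) = (30705771018/66775 - 51*(-87))/(-938947) = (30705771018/66775 + 4437)*(-1/938947) = (31002051693/66775)*(-1/938947) = -31002051693/62698185925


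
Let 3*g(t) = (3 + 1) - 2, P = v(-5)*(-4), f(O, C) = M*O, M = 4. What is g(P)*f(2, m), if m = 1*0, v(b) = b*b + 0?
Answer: 16/3 ≈ 5.3333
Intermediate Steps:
v(b) = b**2 (v(b) = b**2 + 0 = b**2)
m = 0
f(O, C) = 4*O
P = -100 (P = (-5)**2*(-4) = 25*(-4) = -100)
g(t) = 2/3 (g(t) = ((3 + 1) - 2)/3 = (4 - 2)/3 = (1/3)*2 = 2/3)
g(P)*f(2, m) = 2*(4*2)/3 = (2/3)*8 = 16/3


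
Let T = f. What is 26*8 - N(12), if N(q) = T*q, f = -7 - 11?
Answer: 424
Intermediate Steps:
f = -18
T = -18
N(q) = -18*q
26*8 - N(12) = 26*8 - (-18)*12 = 208 - 1*(-216) = 208 + 216 = 424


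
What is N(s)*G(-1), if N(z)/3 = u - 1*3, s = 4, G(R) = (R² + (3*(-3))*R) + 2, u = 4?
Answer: 36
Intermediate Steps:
G(R) = 2 + R² - 9*R (G(R) = (R² - 9*R) + 2 = 2 + R² - 9*R)
N(z) = 3 (N(z) = 3*(4 - 1*3) = 3*(4 - 3) = 3*1 = 3)
N(s)*G(-1) = 3*(2 + (-1)² - 9*(-1)) = 3*(2 + 1 + 9) = 3*12 = 36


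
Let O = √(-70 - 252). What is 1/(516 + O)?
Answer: 258/133289 - I*√322/266578 ≈ 0.0019356 - 6.7314e-5*I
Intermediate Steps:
O = I*√322 (O = √(-322) = I*√322 ≈ 17.944*I)
1/(516 + O) = 1/(516 + I*√322)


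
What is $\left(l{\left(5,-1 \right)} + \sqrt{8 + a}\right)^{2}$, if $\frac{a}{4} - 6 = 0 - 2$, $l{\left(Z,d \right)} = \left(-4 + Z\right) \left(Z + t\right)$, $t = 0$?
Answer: $49 + 20 \sqrt{6} \approx 97.99$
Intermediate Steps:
$l{\left(Z,d \right)} = Z \left(-4 + Z\right)$ ($l{\left(Z,d \right)} = \left(-4 + Z\right) \left(Z + 0\right) = \left(-4 + Z\right) Z = Z \left(-4 + Z\right)$)
$a = 16$ ($a = 24 + 4 \left(0 - 2\right) = 24 + 4 \left(-2\right) = 24 - 8 = 16$)
$\left(l{\left(5,-1 \right)} + \sqrt{8 + a}\right)^{2} = \left(5 \left(-4 + 5\right) + \sqrt{8 + 16}\right)^{2} = \left(5 \cdot 1 + \sqrt{24}\right)^{2} = \left(5 + 2 \sqrt{6}\right)^{2}$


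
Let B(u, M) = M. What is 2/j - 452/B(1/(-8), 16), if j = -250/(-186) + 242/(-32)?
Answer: -1057493/37012 ≈ -28.572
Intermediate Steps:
j = -9253/1488 (j = -250*(-1/186) + 242*(-1/32) = 125/93 - 121/16 = -9253/1488 ≈ -6.2184)
2/j - 452/B(1/(-8), 16) = 2/(-9253/1488) - 452/16 = 2*(-1488/9253) - 452*1/16 = -2976/9253 - 113/4 = -1057493/37012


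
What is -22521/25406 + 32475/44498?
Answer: -44269902/282629047 ≈ -0.15664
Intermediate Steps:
-22521/25406 + 32475/44498 = -44269902/282629047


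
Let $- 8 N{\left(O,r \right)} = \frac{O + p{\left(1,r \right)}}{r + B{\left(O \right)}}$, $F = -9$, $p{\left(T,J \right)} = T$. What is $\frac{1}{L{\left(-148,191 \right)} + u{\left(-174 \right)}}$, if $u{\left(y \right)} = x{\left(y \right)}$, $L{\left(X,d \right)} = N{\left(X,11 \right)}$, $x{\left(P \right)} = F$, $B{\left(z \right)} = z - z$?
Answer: $- \frac{88}{645} \approx -0.13643$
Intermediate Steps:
$B{\left(z \right)} = 0$
$x{\left(P \right)} = -9$
$N{\left(O,r \right)} = - \frac{1 + O}{8 r}$ ($N{\left(O,r \right)} = - \frac{\left(O + 1\right) \frac{1}{r + 0}}{8} = - \frac{\left(1 + O\right) \frac{1}{r}}{8} = - \frac{\frac{1}{r} \left(1 + O\right)}{8} = - \frac{1 + O}{8 r}$)
$L{\left(X,d \right)} = - \frac{1}{88} - \frac{X}{88}$ ($L{\left(X,d \right)} = \frac{-1 - X}{8 \cdot 11} = \frac{1}{8} \cdot \frac{1}{11} \left(-1 - X\right) = - \frac{1}{88} - \frac{X}{88}$)
$u{\left(y \right)} = -9$
$\frac{1}{L{\left(-148,191 \right)} + u{\left(-174 \right)}} = \frac{1}{\left(- \frac{1}{88} - - \frac{37}{22}\right) - 9} = \frac{1}{\left(- \frac{1}{88} + \frac{37}{22}\right) - 9} = \frac{1}{\frac{147}{88} - 9} = \frac{1}{- \frac{645}{88}} = - \frac{88}{645}$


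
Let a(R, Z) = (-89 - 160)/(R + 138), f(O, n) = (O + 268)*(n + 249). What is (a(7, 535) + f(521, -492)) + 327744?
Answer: 19722216/145 ≈ 1.3602e+5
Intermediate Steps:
f(O, n) = (249 + n)*(268 + O) (f(O, n) = (268 + O)*(249 + n) = (249 + n)*(268 + O))
a(R, Z) = -249/(138 + R)
(a(7, 535) + f(521, -492)) + 327744 = (-249/(138 + 7) + (66732 + 249*521 + 268*(-492) + 521*(-492))) + 327744 = (-249/145 + (66732 + 129729 - 131856 - 256332)) + 327744 = (-249*1/145 - 191727) + 327744 = (-249/145 - 191727) + 327744 = -27800664/145 + 327744 = 19722216/145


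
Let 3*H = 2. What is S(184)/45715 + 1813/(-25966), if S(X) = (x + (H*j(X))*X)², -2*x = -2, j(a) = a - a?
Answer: -82855329/1187035690 ≈ -0.069800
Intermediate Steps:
j(a) = 0
H = ⅔ (H = (⅓)*2 = ⅔ ≈ 0.66667)
x = 1 (x = -½*(-2) = 1)
S(X) = 1 (S(X) = (1 + ((⅔)*0)*X)² = (1 + 0*X)² = (1 + 0)² = 1² = 1)
S(184)/45715 + 1813/(-25966) = 1/45715 + 1813/(-25966) = 1*(1/45715) + 1813*(-1/25966) = 1/45715 - 1813/25966 = -82855329/1187035690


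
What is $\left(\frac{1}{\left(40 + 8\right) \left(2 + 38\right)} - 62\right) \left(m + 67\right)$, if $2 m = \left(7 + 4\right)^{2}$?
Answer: $- \frac{2023663}{256} \approx -7904.9$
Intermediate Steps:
$m = \frac{121}{2}$ ($m = \frac{\left(7 + 4\right)^{2}}{2} = \frac{11^{2}}{2} = \frac{1}{2} \cdot 121 = \frac{121}{2} \approx 60.5$)
$\left(\frac{1}{\left(40 + 8\right) \left(2 + 38\right)} - 62\right) \left(m + 67\right) = \left(\frac{1}{\left(40 + 8\right) \left(2 + 38\right)} - 62\right) \left(\frac{121}{2} + 67\right) = \left(\frac{1}{48 \cdot 40} - 62\right) \frac{255}{2} = \left(\frac{1}{1920} - 62\right) \frac{255}{2} = \left(- \frac{119039}{1920}\right) \frac{255}{2} = - \frac{2023663}{256}$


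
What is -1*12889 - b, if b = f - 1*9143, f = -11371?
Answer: 7625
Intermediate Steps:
b = -20514 (b = -11371 - 1*9143 = -11371 - 9143 = -20514)
-1*12889 - b = -1*12889 - 1*(-20514) = -12889 + 20514 = 7625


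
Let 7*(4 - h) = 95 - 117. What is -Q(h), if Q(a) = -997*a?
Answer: 49850/7 ≈ 7121.4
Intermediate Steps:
h = 50/7 (h = 4 - (95 - 117)/7 = 4 - ⅐*(-22) = 4 + 22/7 = 50/7 ≈ 7.1429)
-Q(h) = -(-997)*50/7 = -1*(-49850/7) = 49850/7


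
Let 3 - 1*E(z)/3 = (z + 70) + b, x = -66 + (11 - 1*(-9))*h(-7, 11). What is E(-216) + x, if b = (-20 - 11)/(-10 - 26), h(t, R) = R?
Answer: 7181/12 ≈ 598.42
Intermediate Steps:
x = 154 (x = -66 + (11 - 1*(-9))*11 = -66 + (11 + 9)*11 = -66 + 20*11 = -66 + 220 = 154)
b = 31/36 (b = -31/(-36) = -31*(-1/36) = 31/36 ≈ 0.86111)
E(z) = -2443/12 - 3*z (E(z) = 9 - 3*((z + 70) + 31/36) = 9 - 3*((70 + z) + 31/36) = 9 - 3*(2551/36 + z) = 9 + (-2551/12 - 3*z) = -2443/12 - 3*z)
E(-216) + x = (-2443/12 - 3*(-216)) + 154 = (-2443/12 + 648) + 154 = 5333/12 + 154 = 7181/12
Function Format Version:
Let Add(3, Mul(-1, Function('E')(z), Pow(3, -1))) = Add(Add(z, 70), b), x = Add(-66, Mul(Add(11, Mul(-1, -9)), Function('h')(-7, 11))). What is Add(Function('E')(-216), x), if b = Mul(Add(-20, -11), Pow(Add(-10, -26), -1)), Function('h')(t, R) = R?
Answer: Rational(7181, 12) ≈ 598.42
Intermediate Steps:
x = 154 (x = Add(-66, Mul(Add(11, Mul(-1, -9)), 11)) = Add(-66, Mul(Add(11, 9), 11)) = Add(-66, Mul(20, 11)) = Add(-66, 220) = 154)
b = Rational(31, 36) (b = Mul(-31, Pow(-36, -1)) = Mul(-31, Rational(-1, 36)) = Rational(31, 36) ≈ 0.86111)
Function('E')(z) = Add(Rational(-2443, 12), Mul(-3, z)) (Function('E')(z) = Add(9, Mul(-3, Add(Add(z, 70), Rational(31, 36)))) = Add(9, Mul(-3, Add(Add(70, z), Rational(31, 36)))) = Add(9, Mul(-3, Add(Rational(2551, 36), z))) = Add(9, Add(Rational(-2551, 12), Mul(-3, z))) = Add(Rational(-2443, 12), Mul(-3, z)))
Add(Function('E')(-216), x) = Add(Add(Rational(-2443, 12), Mul(-3, -216)), 154) = Add(Add(Rational(-2443, 12), 648), 154) = Add(Rational(5333, 12), 154) = Rational(7181, 12)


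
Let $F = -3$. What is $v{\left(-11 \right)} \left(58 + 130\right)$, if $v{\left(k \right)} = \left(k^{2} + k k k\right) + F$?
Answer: $-228044$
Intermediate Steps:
$v{\left(k \right)} = -3 + k^{2} + k^{3}$ ($v{\left(k \right)} = \left(k^{2} + k k k\right) - 3 = \left(k^{2} + k^{2} k\right) - 3 = \left(k^{2} + k^{3}\right) - 3 = -3 + k^{2} + k^{3}$)
$v{\left(-11 \right)} \left(58 + 130\right) = \left(-3 + \left(-11\right)^{2} + \left(-11\right)^{3}\right) \left(58 + 130\right) = \left(-3 + 121 - 1331\right) 188 = \left(-1213\right) 188 = -228044$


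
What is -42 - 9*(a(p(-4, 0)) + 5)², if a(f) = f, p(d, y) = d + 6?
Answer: -483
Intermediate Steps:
p(d, y) = 6 + d
-42 - 9*(a(p(-4, 0)) + 5)² = -42 - 9*((6 - 4) + 5)² = -42 - 9*(2 + 5)² = -42 - 9*7² = -42 - 9*49 = -42 - 441 = -483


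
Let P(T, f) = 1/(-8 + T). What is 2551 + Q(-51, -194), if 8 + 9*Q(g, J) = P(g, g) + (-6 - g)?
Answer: 1356763/531 ≈ 2555.1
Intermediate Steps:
Q(g, J) = -14/9 - g/9 + 1/(9*(-8 + g)) (Q(g, J) = -8/9 + (1/(-8 + g) + (-6 - g))/9 = -8/9 + (-6 + 1/(-8 + g) - g)/9 = -8/9 + (-2/3 - g/9 + 1/(9*(-8 + g))) = -14/9 - g/9 + 1/(9*(-8 + g)))
2551 + Q(-51, -194) = 2551 + (113 - 1*(-51)**2 - 6*(-51))/(9*(-8 - 51)) = 2551 + (1/9)*(113 - 1*2601 + 306)/(-59) = 2551 + (1/9)*(-1/59)*(113 - 2601 + 306) = 2551 + (1/9)*(-1/59)*(-2182) = 2551 + 2182/531 = 1356763/531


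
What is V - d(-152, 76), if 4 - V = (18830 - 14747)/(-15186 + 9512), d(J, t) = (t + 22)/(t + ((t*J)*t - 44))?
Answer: 5877593933/1245329520 ≈ 4.7197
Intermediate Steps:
d(J, t) = (22 + t)/(-44 + t + J*t²) (d(J, t) = (22 + t)/(t + ((J*t)*t - 44)) = (22 + t)/(t + (J*t² - 44)) = (22 + t)/(t + (-44 + J*t²)) = (22 + t)/(-44 + t + J*t²))
V = 26779/5674 (V = 4 - (18830 - 14747)/(-15186 + 9512) = 4 - 4083/(-5674) = 4 - 4083*(-1)/5674 = 4 - 1*(-4083/5674) = 4 + 4083/5674 = 26779/5674 ≈ 4.7196)
V - d(-152, 76) = 26779/5674 - (22 + 76)/(-44 + 76 - 152*76²) = 26779/5674 - 98/(-44 + 76 - 152*5776) = 26779/5674 - 98/(-44 + 76 - 877952) = 26779/5674 - 98/(-877920) = 26779/5674 - (-1)*98/877920 = 26779/5674 - 1*(-49/438960) = 26779/5674 + 49/438960 = 5877593933/1245329520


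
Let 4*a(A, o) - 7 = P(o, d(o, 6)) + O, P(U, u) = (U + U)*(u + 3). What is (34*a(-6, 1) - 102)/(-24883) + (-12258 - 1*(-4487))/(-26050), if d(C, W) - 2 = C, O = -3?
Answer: 192480093/648202150 ≈ 0.29694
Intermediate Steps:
d(C, W) = 2 + C
P(U, u) = 2*U*(3 + u) (P(U, u) = (2*U)*(3 + u) = 2*U*(3 + u))
a(A, o) = 1 + o*(5 + o)/2 (a(A, o) = 7/4 + (2*o*(3 + (2 + o)) - 3)/4 = 7/4 + (2*o*(5 + o) - 3)/4 = 7/4 + (-3 + 2*o*(5 + o))/4 = 7/4 + (-¾ + o*(5 + o)/2) = 1 + o*(5 + o)/2)
(34*a(-6, 1) - 102)/(-24883) + (-12258 - 1*(-4487))/(-26050) = (34*(1 + (½)*1*(5 + 1)) - 102)/(-24883) + (-12258 - 1*(-4487))/(-26050) = (34*(1 + (½)*1*6) - 102)*(-1/24883) + (-12258 + 4487)*(-1/26050) = (34*(1 + 3) - 102)*(-1/24883) - 7771*(-1/26050) = (34*4 - 102)*(-1/24883) + 7771/26050 = (136 - 102)*(-1/24883) + 7771/26050 = 34*(-1/24883) + 7771/26050 = -34/24883 + 7771/26050 = 192480093/648202150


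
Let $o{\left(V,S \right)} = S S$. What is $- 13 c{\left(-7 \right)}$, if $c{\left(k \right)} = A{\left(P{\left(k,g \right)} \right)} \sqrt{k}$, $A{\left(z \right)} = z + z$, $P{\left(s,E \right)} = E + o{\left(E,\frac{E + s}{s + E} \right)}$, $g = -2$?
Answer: $26 i \sqrt{7} \approx 68.79 i$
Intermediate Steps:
$o{\left(V,S \right)} = S^{2}$
$P{\left(s,E \right)} = 1 + E$ ($P{\left(s,E \right)} = E + \left(\frac{E + s}{s + E}\right)^{2} = E + \left(\frac{E + s}{E + s}\right)^{2} = E + 1^{2} = E + 1 = 1 + E$)
$A{\left(z \right)} = 2 z$
$c{\left(k \right)} = - 2 \sqrt{k}$ ($c{\left(k \right)} = 2 \left(1 - 2\right) \sqrt{k} = 2 \left(-1\right) \sqrt{k} = - 2 \sqrt{k}$)
$- 13 c{\left(-7 \right)} = - 13 \left(- 2 \sqrt{-7}\right) = - 13 \left(- 2 i \sqrt{7}\right) = 26 i \sqrt{7}$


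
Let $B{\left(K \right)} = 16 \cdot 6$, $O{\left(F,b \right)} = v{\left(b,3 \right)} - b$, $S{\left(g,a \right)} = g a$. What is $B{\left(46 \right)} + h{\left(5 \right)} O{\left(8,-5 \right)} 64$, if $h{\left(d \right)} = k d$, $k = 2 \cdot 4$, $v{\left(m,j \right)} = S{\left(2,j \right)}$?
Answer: $28256$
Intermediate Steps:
$S{\left(g,a \right)} = a g$
$v{\left(m,j \right)} = 2 j$ ($v{\left(m,j \right)} = j 2 = 2 j$)
$k = 8$
$O{\left(F,b \right)} = 6 - b$ ($O{\left(F,b \right)} = 2 \cdot 3 - b = 6 - b$)
$B{\left(K \right)} = 96$
$h{\left(d \right)} = 8 d$
$B{\left(46 \right)} + h{\left(5 \right)} O{\left(8,-5 \right)} 64 = 96 + 8 \cdot 5 \left(6 - -5\right) 64 = 96 + 40 \left(6 + 5\right) 64 = 96 + 40 \cdot 11 \cdot 64 = 96 + 440 \cdot 64 = 96 + 28160 = 28256$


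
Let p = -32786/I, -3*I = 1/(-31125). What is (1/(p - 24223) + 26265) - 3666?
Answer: 69184962172826/3061416973 ≈ 22599.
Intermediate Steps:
I = 1/93375 (I = -⅓/(-31125) = -⅓*(-1/31125) = 1/93375 ≈ 1.0710e-5)
p = -3061392750 (p = -32786/1/93375 = -32786*93375 = -3061392750)
(1/(p - 24223) + 26265) - 3666 = (1/(-3061392750 - 24223) + 26265) - 3666 = (1/(-3061416973) + 26265) - 3666 = (-1/3061416973 + 26265) - 3666 = 80408116795844/3061416973 - 3666 = 69184962172826/3061416973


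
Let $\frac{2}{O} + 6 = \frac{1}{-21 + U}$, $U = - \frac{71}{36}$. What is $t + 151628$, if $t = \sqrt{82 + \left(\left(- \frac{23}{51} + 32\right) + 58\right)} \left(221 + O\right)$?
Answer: $151628 + \frac{551452 \sqrt{446199}}{127449} \approx 1.5452 \cdot 10^{5}$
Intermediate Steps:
$U = - \frac{71}{36}$ ($U = \left(-71\right) \frac{1}{36} = - \frac{71}{36} \approx -1.9722$)
$O = - \frac{827}{2499}$ ($O = \frac{2}{-6 + \frac{1}{-21 - \frac{71}{36}}} = \frac{2}{-6 + \frac{1}{- \frac{827}{36}}} = \frac{2}{-6 - \frac{36}{827}} = \frac{2}{- \frac{4998}{827}} = 2 \left(- \frac{827}{4998}\right) = - \frac{827}{2499} \approx -0.33093$)
$t = \frac{551452 \sqrt{446199}}{127449}$ ($t = \sqrt{82 + \left(\left(- \frac{23}{51} + 32\right) + 58\right)} \left(221 - \frac{827}{2499}\right) = \sqrt{82 + \left(\left(\left(-23\right) \frac{1}{51} + 32\right) + 58\right)} \frac{551452}{2499} = \sqrt{82 + \left(\left(- \frac{23}{51} + 32\right) + 58\right)} \frac{551452}{2499} = \sqrt{82 + \left(\frac{1609}{51} + 58\right)} \frac{551452}{2499} = \sqrt{82 + \frac{4567}{51}} \cdot \frac{551452}{2499} = \sqrt{\frac{8749}{51}} \cdot \frac{551452}{2499} = \frac{\sqrt{446199}}{51} \cdot \frac{551452}{2499} = \frac{551452 \sqrt{446199}}{127449} \approx 2890.3$)
$t + 151628 = \frac{551452 \sqrt{446199}}{127449} + 151628 = 151628 + \frac{551452 \sqrt{446199}}{127449}$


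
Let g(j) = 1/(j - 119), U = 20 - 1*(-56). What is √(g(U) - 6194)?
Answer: I*√11452749/43 ≈ 78.702*I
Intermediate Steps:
U = 76 (U = 20 + 56 = 76)
g(j) = 1/(-119 + j)
√(g(U) - 6194) = √(1/(-119 + 76) - 6194) = √(1/(-43) - 6194) = √(-1/43 - 6194) = √(-266343/43) = I*√11452749/43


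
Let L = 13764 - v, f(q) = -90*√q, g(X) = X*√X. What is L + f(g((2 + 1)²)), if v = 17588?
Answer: -3824 - 270*√3 ≈ -4291.7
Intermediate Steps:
g(X) = X^(3/2)
L = -3824 (L = 13764 - 1*17588 = 13764 - 17588 = -3824)
L + f(g((2 + 1)²)) = -3824 - 90*3*√3 = -3824 - 270*√3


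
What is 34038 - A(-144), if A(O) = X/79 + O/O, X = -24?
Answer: 2688947/79 ≈ 34037.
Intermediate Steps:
A(O) = 55/79 (A(O) = -24/79 + O/O = -24*1/79 + 1 = -24/79 + 1 = 55/79)
34038 - A(-144) = 34038 - 1*55/79 = 34038 - 55/79 = 2688947/79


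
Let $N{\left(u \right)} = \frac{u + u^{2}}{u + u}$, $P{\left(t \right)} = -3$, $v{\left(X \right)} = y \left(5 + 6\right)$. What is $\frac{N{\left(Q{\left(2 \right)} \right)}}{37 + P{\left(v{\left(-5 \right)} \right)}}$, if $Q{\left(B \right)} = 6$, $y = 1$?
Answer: $\frac{7}{68} \approx 0.10294$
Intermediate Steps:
$v{\left(X \right)} = 11$ ($v{\left(X \right)} = 1 \left(5 + 6\right) = 1 \cdot 11 = 11$)
$N{\left(u \right)} = \frac{u + u^{2}}{2 u}$
$\frac{N{\left(Q{\left(2 \right)} \right)}}{37 + P{\left(v{\left(-5 \right)} \right)}} = \frac{\frac{1}{2} + \frac{1}{2} \cdot 6}{37 - 3} = \frac{\frac{1}{2} + 3}{34} = \frac{7}{2} \cdot \frac{1}{34} = \frac{7}{68}$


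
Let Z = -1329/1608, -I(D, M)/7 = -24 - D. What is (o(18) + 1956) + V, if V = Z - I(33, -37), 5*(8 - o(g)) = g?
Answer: 4182337/2680 ≈ 1560.6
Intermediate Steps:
o(g) = 8 - g/5
I(D, M) = 168 + 7*D (I(D, M) = -7*(-24 - D) = 168 + 7*D)
Z = -443/536 (Z = -1329*1/1608 = -443/536 ≈ -0.82649)
V = -214307/536 (V = -443/536 - (168 + 7*33) = -443/536 - (168 + 231) = -443/536 - 1*399 = -443/536 - 399 = -214307/536 ≈ -399.83)
(o(18) + 1956) + V = ((8 - 1/5*18) + 1956) - 214307/536 = ((8 - 18/5) + 1956) - 214307/536 = (22/5 + 1956) - 214307/536 = 9802/5 - 214307/536 = 4182337/2680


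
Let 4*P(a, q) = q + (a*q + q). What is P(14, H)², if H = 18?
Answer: 5184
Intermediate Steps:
P(a, q) = q/2 + a*q/4 (P(a, q) = (q + (a*q + q))/4 = (q + (q + a*q))/4 = (2*q + a*q)/4 = q/2 + a*q/4)
P(14, H)² = ((¼)*18*(2 + 14))² = ((¼)*18*16)² = 72² = 5184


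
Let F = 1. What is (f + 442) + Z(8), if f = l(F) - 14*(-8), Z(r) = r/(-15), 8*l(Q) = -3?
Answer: 66371/120 ≈ 553.09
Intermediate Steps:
l(Q) = -3/8 (l(Q) = (⅛)*(-3) = -3/8)
Z(r) = -r/15 (Z(r) = r*(-1/15) = -r/15)
f = 893/8 (f = -3/8 - 14*(-8) = -3/8 + 112 = 893/8 ≈ 111.63)
(f + 442) + Z(8) = (893/8 + 442) - 1/15*8 = 4429/8 - 8/15 = 66371/120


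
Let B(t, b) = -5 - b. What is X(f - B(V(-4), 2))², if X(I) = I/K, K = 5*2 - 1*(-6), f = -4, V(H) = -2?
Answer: 9/256 ≈ 0.035156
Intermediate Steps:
K = 16 (K = 10 + 6 = 16)
X(I) = I/16
X(f - B(V(-4), 2))² = ((-4 - (-5 - 1*2))/16)² = ((-4 - (-5 - 2))/16)² = ((-4 - 1*(-7))/16)² = ((-4 + 7)/16)² = ((1/16)*3)² = (3/16)² = 9/256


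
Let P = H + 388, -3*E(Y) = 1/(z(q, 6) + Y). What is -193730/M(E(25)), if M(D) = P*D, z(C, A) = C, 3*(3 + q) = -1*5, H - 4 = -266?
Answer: 5908765/63 ≈ 93790.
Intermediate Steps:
H = -262 (H = 4 - 266 = -262)
q = -14/3 (q = -3 + (-1*5)/3 = -3 + (⅓)*(-5) = -3 - 5/3 = -14/3 ≈ -4.6667)
E(Y) = -1/(3*(-14/3 + Y))
P = 126 (P = -262 + 388 = 126)
M(D) = 126*D
-193730/M(E(25)) = -193730/(126*(-1/(-14 + 3*25))) = -193730/(126*(-1/(-14 + 75))) = -193730/(126*(-1/61)) = -193730/(-126/61) = -193730*(-61/126) = 5908765/63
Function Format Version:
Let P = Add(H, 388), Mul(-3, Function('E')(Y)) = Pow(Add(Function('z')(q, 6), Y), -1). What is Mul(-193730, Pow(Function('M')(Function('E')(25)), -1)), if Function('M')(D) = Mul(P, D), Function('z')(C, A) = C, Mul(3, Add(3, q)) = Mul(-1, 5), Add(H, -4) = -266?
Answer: Rational(5908765, 63) ≈ 93790.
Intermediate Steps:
H = -262 (H = Add(4, -266) = -262)
q = Rational(-14, 3) (q = Add(-3, Mul(Rational(1, 3), Mul(-1, 5))) = Add(-3, Mul(Rational(1, 3), -5)) = Add(-3, Rational(-5, 3)) = Rational(-14, 3) ≈ -4.6667)
Function('E')(Y) = Mul(Rational(-1, 3), Pow(Add(Rational(-14, 3), Y), -1))
P = 126 (P = Add(-262, 388) = 126)
Function('M')(D) = Mul(126, D)
Mul(-193730, Pow(Function('M')(Function('E')(25)), -1)) = Mul(-193730, Pow(Mul(126, Mul(-1, Pow(Add(-14, Mul(3, 25)), -1))), -1)) = Mul(-193730, Pow(Mul(126, Mul(-1, Pow(Add(-14, 75), -1))), -1)) = Mul(-193730, Pow(Mul(126, Mul(-1, Pow(61, -1))), -1)) = Mul(-193730, Pow(Mul(126, Mul(-1, Rational(1, 61))), -1)) = Mul(-193730, Pow(Mul(126, Rational(-1, 61)), -1)) = Mul(-193730, Pow(Rational(-126, 61), -1)) = Mul(-193730, Rational(-61, 126)) = Rational(5908765, 63)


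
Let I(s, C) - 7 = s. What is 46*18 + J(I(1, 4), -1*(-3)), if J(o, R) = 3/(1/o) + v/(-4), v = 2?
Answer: 1703/2 ≈ 851.50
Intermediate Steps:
I(s, C) = 7 + s
J(o, R) = -½ + 3*o (J(o, R) = 3/(1/o) + 2/(-4) = 3*o + 2*(-¼) = 3*o - ½ = -½ + 3*o)
46*18 + J(I(1, 4), -1*(-3)) = 46*18 + (-½ + 3*(7 + 1)) = 828 + (-½ + 3*8) = 828 + (-½ + 24) = 828 + 47/2 = 1703/2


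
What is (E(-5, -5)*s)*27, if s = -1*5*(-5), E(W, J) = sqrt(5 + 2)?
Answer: 675*sqrt(7) ≈ 1785.9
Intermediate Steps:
E(W, J) = sqrt(7)
s = 25 (s = -5*(-5) = 25)
(E(-5, -5)*s)*27 = (sqrt(7)*25)*27 = (25*sqrt(7))*27 = 675*sqrt(7)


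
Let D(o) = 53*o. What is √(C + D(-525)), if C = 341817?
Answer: 42*√178 ≈ 560.35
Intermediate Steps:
√(C + D(-525)) = √(341817 + 53*(-525)) = √(341817 - 27825) = √313992 = 42*√178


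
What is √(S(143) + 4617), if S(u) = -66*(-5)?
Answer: √4947 ≈ 70.335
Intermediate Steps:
S(u) = 330
√(S(143) + 4617) = √(330 + 4617) = √4947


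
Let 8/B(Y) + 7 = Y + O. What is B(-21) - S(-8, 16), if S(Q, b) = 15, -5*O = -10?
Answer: -199/13 ≈ -15.308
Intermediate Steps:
O = 2 (O = -1/5*(-10) = 2)
B(Y) = 8/(-5 + Y) (B(Y) = 8/(-7 + (Y + 2)) = 8/(-7 + (2 + Y)) = 8/(-5 + Y))
B(-21) - S(-8, 16) = 8/(-5 - 21) - 1*15 = 8/(-26) - 15 = 8*(-1/26) - 15 = -4/13 - 15 = -199/13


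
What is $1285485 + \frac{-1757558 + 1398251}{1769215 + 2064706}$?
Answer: $\frac{379111352106}{294917} \approx 1.2855 \cdot 10^{6}$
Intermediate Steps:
$1285485 + \frac{-1757558 + 1398251}{1769215 + 2064706} = 1285485 - \frac{359307}{3833921} = 1285485 - \frac{27639}{294917} = \frac{379111352106}{294917}$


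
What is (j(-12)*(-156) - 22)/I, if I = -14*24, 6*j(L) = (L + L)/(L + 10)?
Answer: 167/168 ≈ 0.99405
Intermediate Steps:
j(L) = L/(3*(10 + L)) (j(L) = ((L + L)/(L + 10))/6 = ((2*L)/(10 + L))/6 = (2*L/(10 + L))/6 = L/(3*(10 + L)))
I = -336
(j(-12)*(-156) - 22)/I = (((1/3)*(-12)/(10 - 12))*(-156) - 22)/(-336) = (((1/3)*(-12)/(-2))*(-156) - 22)*(-1/336) = (((1/3)*(-12)*(-1/2))*(-156) - 22)*(-1/336) = (2*(-156) - 22)*(-1/336) = (-312 - 22)*(-1/336) = -334*(-1/336) = 167/168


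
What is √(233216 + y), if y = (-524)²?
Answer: 4*√31737 ≈ 712.60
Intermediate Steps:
y = 274576
√(233216 + y) = √(233216 + 274576) = √507792 = 4*√31737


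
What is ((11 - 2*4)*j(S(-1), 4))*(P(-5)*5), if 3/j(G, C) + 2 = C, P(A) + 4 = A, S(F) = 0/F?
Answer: -405/2 ≈ -202.50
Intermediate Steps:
S(F) = 0
P(A) = -4 + A
j(G, C) = 3/(-2 + C)
((11 - 2*4)*j(S(-1), 4))*(P(-5)*5) = ((11 - 2*4)*(3/(-2 + 4)))*((-4 - 5)*5) = ((11 - 8)*(3/2))*(-9*5) = (3*(3*(½)))*(-45) = (3*(3/2))*(-45) = (9/2)*(-45) = -405/2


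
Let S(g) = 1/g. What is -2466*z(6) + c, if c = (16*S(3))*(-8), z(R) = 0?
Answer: -128/3 ≈ -42.667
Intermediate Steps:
c = -128/3 (c = (16/3)*(-8) = -128/3 ≈ -42.667)
-2466*z(6) + c = -2466*0 - 128/3 = 0 - 128/3 = -128/3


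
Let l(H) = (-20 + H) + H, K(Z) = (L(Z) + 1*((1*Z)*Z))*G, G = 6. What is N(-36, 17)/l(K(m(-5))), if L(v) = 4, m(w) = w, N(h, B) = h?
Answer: -9/82 ≈ -0.10976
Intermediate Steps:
K(Z) = 24 + 6*Z² (K(Z) = (4 + 1*((1*Z)*Z))*6 = (4 + 1*(Z*Z))*6 = (4 + 1*Z²)*6 = (4 + Z²)*6 = 24 + 6*Z²)
l(H) = -20 + 2*H
N(-36, 17)/l(K(m(-5))) = -36/(-20 + 2*(24 + 6*(-5)²)) = -36/(-20 + 2*(24 + 6*25)) = -36/(-20 + 2*(24 + 150)) = -36/(-20 + 2*174) = -36/(-20 + 348) = -36/328 = -36*1/328 = -9/82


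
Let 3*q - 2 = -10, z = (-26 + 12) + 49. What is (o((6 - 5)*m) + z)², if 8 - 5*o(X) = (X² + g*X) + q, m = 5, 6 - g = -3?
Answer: 120409/225 ≈ 535.15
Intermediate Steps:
g = 9 (g = 6 - 1*(-3) = 6 + 3 = 9)
z = 35 (z = -14 + 49 = 35)
q = -8/3 (q = ⅔ + (⅓)*(-10) = ⅔ - 10/3 = -8/3 ≈ -2.6667)
o(X) = 32/15 - 9*X/5 - X²/5 (o(X) = 8/5 - ((X² + 9*X) - 8/3)/5 = 8/5 - (-8/3 + X² + 9*X)/5 = 8/5 + (8/15 - 9*X/5 - X²/5) = 32/15 - 9*X/5 - X²/5)
(o((6 - 5)*m) + z)² = ((32/15 - 9*(6 - 5)*5/5 - 25*(6 - 5)²/5) + 35)² = ((32/15 - 9*5/5 - (1*5)²/5) + 35)² = ((32/15 - 9/5*5 - ⅕*5²) + 35)² = ((32/15 - 9 - ⅕*25) + 35)² = ((32/15 - 9 - 5) + 35)² = (-178/15 + 35)² = (347/15)² = 120409/225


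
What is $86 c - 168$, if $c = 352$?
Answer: $30104$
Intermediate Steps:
$86 c - 168 = 86 \cdot 352 - 168 = 30272 - 168 = 30104$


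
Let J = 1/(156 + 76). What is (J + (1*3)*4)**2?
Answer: 7756225/53824 ≈ 144.10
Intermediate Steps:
J = 1/232 ≈ 0.0043103
(J + (1*3)*4)**2 = (1/232 + (1*3)*4)**2 = (1/232 + 3*4)**2 = (1/232 + 12)**2 = (2785/232)**2 = 7756225/53824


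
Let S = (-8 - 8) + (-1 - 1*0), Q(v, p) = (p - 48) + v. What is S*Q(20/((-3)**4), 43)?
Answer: 6545/81 ≈ 80.802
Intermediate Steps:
Q(v, p) = -48 + p + v (Q(v, p) = (-48 + p) + v = -48 + p + v)
S = -17 (S = -16 + (-1 + 0) = -16 - 1 = -17)
S*Q(20/((-3)**4), 43) = -17*(-48 + 43 + 20/((-3)**4)) = -17*(-48 + 43 + 20/81) = -17*(-385/81) = 6545/81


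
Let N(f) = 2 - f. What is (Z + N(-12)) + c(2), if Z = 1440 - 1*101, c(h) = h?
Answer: 1355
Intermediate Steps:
Z = 1339 (Z = 1440 - 101 = 1339)
(Z + N(-12)) + c(2) = (1339 + (2 - 1*(-12))) + 2 = (1339 + (2 + 12)) + 2 = (1339 + 14) + 2 = 1353 + 2 = 1355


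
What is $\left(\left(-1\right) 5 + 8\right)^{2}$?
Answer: $9$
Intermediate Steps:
$\left(\left(-1\right) 5 + 8\right)^{2} = \left(-5 + 8\right)^{2} = 3^{2} = 9$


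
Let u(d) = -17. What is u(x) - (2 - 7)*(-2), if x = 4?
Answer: -27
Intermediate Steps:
u(x) - (2 - 7)*(-2) = -17 - (2 - 7)*(-2) = -17 - (-5)*(-2) = -17 - 1*10 = -17 - 10 = -27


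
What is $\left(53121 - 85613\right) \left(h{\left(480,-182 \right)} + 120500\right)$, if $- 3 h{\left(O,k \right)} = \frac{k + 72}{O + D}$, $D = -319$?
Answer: $- \frac{1891086712120}{483} \approx -3.9153 \cdot 10^{9}$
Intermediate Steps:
$h{\left(O,k \right)} = - \frac{72 + k}{3 \left(-319 + O\right)}$ ($h{\left(O,k \right)} = - \frac{\left(k + 72\right) \frac{1}{O - 319}}{3} = - \frac{\left(72 + k\right) \frac{1}{-319 + O}}{3} = - \frac{\frac{1}{-319 + O} \left(72 + k\right)}{3} = - \frac{72 + k}{3 \left(-319 + O\right)}$)
$\left(53121 - 85613\right) \left(h{\left(480,-182 \right)} + 120500\right) = \left(53121 - 85613\right) \left(\frac{-72 - -182}{3 \left(-319 + 480\right)} + 120500\right) = - 32492 \left(\frac{-72 + 182}{3 \cdot 161} + 120500\right) = - 32492 \left(\frac{1}{3} \cdot \frac{1}{161} \cdot 110 + 120500\right) = - 32492 \left(\frac{110}{483} + 120500\right) = \left(-32492\right) \frac{58201610}{483} = - \frac{1891086712120}{483}$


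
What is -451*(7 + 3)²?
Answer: -45100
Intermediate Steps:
-451*(7 + 3)² = -451*10² = -451*100 = -45100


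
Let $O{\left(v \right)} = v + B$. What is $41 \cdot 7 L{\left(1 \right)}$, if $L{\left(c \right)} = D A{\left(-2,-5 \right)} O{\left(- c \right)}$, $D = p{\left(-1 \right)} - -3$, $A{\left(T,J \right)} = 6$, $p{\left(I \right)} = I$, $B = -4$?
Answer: $-17220$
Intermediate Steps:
$O{\left(v \right)} = -4 + v$ ($O{\left(v \right)} = v - 4 = -4 + v$)
$D = 2$ ($D = -1 - -3 = -1 + 3 = 2$)
$L{\left(c \right)} = -48 - 12 c$ ($L{\left(c \right)} = 2 \cdot 6 \left(-4 - c\right) = 12 \left(-4 - c\right) = -48 - 12 c$)
$41 \cdot 7 L{\left(1 \right)} = 41 \cdot 7 \left(-48 - 12\right) = 287 \left(-48 - 12\right) = 287 \left(-60\right) = -17220$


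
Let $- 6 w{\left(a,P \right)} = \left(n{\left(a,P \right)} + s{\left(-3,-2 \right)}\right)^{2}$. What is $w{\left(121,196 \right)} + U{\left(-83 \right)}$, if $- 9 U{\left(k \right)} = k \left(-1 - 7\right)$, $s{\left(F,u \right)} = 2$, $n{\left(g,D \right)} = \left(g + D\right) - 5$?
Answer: $- \frac{148558}{9} \approx -16506.0$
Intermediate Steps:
$n{\left(g,D \right)} = -5 + D + g$ ($n{\left(g,D \right)} = \left(D + g\right) - 5 = -5 + D + g$)
$U{\left(k \right)} = \frac{8 k}{9}$ ($U{\left(k \right)} = - \frac{k \left(-1 - 7\right)}{9} = - \frac{k \left(-8\right)}{9} = - \frac{\left(-8\right) k}{9} = \frac{8 k}{9}$)
$w{\left(a,P \right)} = - \frac{\left(-3 + P + a\right)^{2}}{6}$ ($w{\left(a,P \right)} = - \frac{\left(\left(-5 + P + a\right) + 2\right)^{2}}{6} = - \frac{\left(-3 + P + a\right)^{2}}{6}$)
$w{\left(121,196 \right)} + U{\left(-83 \right)} = - \frac{\left(-3 + 196 + 121\right)^{2}}{6} + \frac{8}{9} \left(-83\right) = - \frac{314^{2}}{6} - \frac{664}{9} = \left(- \frac{1}{6}\right) 98596 - \frac{664}{9} = - \frac{49298}{3} - \frac{664}{9} = - \frac{148558}{9}$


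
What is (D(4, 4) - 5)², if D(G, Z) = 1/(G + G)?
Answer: 1521/64 ≈ 23.766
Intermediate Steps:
D(G, Z) = 1/(2*G)
(D(4, 4) - 5)² = ((½)/4 - 5)² = ((½)*(¼) - 5)² = (⅛ - 5)² = (-39/8)² = 1521/64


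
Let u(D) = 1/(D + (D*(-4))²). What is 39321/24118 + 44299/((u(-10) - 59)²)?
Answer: 3047060189225601/212241498704758 ≈ 14.357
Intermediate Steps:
u(D) = 1/(D + 16*D²) (u(D) = 1/(D + (-4*D)²) = 1/(D + 16*D²))
39321/24118 + 44299/((u(-10) - 59)²) = 39321/24118 + 44299/((1/((-10)*(1 + 16*(-10))) - 59)²) = 39321*(1/24118) + 44299/((-1/(10*(1 - 160)) - 59)²) = 39321/24118 + 44299/((-⅒/(-159) - 59)²) = 39321/24118 + 44299/((-⅒*(-1/159) - 59)²) = 39321/24118 + 44299/((1/1590 - 59)²) = 39321/24118 + 44299/((-93809/1590)²) = 39321/24118 + 44299/(8800128481/2528100) = 39321/24118 + 44299*(2528100/8800128481) = 39321/24118 + 111992301900/8800128481 = 3047060189225601/212241498704758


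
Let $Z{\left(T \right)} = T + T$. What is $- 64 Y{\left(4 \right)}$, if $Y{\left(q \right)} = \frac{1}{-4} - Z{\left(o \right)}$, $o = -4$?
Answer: $-496$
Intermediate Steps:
$Z{\left(T \right)} = 2 T$
$Y{\left(q \right)} = \frac{31}{4}$ ($Y{\left(q \right)} = \frac{1}{-4} - 2 \left(-4\right) = - \frac{1}{4} - -8 = - \frac{1}{4} + 8 = \frac{31}{4}$)
$- 64 Y{\left(4 \right)} = \left(-64\right) \frac{31}{4} = -496$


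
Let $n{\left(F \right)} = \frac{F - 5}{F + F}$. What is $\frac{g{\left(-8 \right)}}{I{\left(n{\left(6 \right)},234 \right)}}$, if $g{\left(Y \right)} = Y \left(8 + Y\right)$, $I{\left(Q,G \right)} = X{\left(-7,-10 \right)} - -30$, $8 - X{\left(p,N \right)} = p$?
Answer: $0$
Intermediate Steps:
$X{\left(p,N \right)} = 8 - p$
$n{\left(F \right)} = \frac{-5 + F}{2 F}$
$I{\left(Q,G \right)} = 45$ ($I{\left(Q,G \right)} = \left(8 - -7\right) - -30 = \left(8 + 7\right) + 30 = 15 + 30 = 45$)
$\frac{g{\left(-8 \right)}}{I{\left(n{\left(6 \right)},234 \right)}} = \frac{\left(-8\right) \left(8 - 8\right)}{45} = \left(-8\right) 0 \cdot \frac{1}{45} = 0 \cdot \frac{1}{45} = 0$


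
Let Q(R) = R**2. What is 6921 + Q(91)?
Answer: 15202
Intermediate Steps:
6921 + Q(91) = 6921 + 91**2 = 6921 + 8281 = 15202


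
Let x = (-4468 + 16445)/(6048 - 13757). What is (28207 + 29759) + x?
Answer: 446847917/7709 ≈ 57964.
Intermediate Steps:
x = -11977/7709 (x = 11977/(-7709) = 11977*(-1/7709) = -11977/7709 ≈ -1.5536)
(28207 + 29759) + x = (28207 + 29759) - 11977/7709 = 57966 - 11977/7709 = 446847917/7709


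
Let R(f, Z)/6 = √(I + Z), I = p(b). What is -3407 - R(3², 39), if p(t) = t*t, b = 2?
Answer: -3407 - 6*√43 ≈ -3446.3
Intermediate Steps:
p(t) = t²
I = 4 (I = 2² = 4)
R(f, Z) = 6*√(4 + Z)
-3407 - R(3², 39) = -3407 - 6*√(4 + 39) = -3407 - 6*√43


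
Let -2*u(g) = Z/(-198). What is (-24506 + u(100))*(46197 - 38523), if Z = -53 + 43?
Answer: -6205954847/33 ≈ -1.8806e+8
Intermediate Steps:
Z = -10
u(g) = -5/198 (u(g) = -(-5)/(-198) = -(-5)*(-1)/198 = -1/2*5/99 = -5/198)
(-24506 + u(100))*(46197 - 38523) = (-24506 - 5/198)*(46197 - 38523) = -4852193/198*7674 = -6205954847/33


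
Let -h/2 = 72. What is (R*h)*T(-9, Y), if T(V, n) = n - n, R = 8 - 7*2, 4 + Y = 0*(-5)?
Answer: 0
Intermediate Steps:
h = -144 (h = -2*72 = -144)
Y = -4 (Y = -4 + 0*(-5) = -4 + 0 = -4)
R = -6 (R = 8 - 14 = -6)
T(V, n) = 0
(R*h)*T(-9, Y) = -6*(-144)*0 = 864*0 = 0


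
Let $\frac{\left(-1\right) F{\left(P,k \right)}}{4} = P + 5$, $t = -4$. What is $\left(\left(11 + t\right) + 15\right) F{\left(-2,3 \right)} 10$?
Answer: $-2640$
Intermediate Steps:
$F{\left(P,k \right)} = -20 - 4 P$ ($F{\left(P,k \right)} = - 4 \left(P + 5\right) = - 4 \left(5 + P\right) = -20 - 4 P$)
$\left(\left(11 + t\right) + 15\right) F{\left(-2,3 \right)} 10 = \left(\left(11 - 4\right) + 15\right) \left(-20 - -8\right) 10 = \left(7 + 15\right) \left(-20 + 8\right) 10 = 22 \left(-12\right) 10 = \left(-264\right) 10 = -2640$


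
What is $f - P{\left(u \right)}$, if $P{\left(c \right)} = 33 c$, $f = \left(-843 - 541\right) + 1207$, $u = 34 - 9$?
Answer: $-1002$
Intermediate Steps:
$u = 25$ ($u = 34 - 9 = 25$)
$f = -177$ ($f = -1384 + 1207 = -177$)
$f - P{\left(u \right)} = -177 - 33 \cdot 25 = -177 - 825 = -1002$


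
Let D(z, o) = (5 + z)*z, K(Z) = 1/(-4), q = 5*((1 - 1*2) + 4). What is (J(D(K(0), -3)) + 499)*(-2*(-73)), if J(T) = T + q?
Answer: 598965/8 ≈ 74871.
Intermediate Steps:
q = 15 (q = 5*((1 - 2) + 4) = 5*(-1 + 4) = 5*3 = 15)
K(Z) = -¼
D(z, o) = z*(5 + z)
J(T) = 15 + T (J(T) = T + 15 = 15 + T)
(J(D(K(0), -3)) + 499)*(-2*(-73)) = ((15 - (5 - ¼)/4) + 499)*(-2*(-73)) = ((15 - ¼*19/4) + 499)*146 = ((15 - 19/16) + 499)*146 = (221/16 + 499)*146 = (8205/16)*146 = 598965/8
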